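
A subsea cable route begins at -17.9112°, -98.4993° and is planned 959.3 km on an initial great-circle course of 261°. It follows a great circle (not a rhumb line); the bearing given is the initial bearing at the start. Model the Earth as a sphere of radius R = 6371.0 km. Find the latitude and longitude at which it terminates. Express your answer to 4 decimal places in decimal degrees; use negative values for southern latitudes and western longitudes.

latitude -19.0499°, longitude -107.5171°

δ = 959.3/6371 = 0.150573 rad (8.6272°).
Converting: φ₁ = -0.312609 rad, θ = 4.555309 rad.
Applying the spherical law of cosines for sides, sin φ₂ = sin φ₁ cos δ + cos φ₁ sin δ cos θ = -0.326391, so φ₂ = -19.0499°.
Δλ = atan2( sin θ sin δ cos φ₁ , cos δ − sin φ₁ sin φ₂ ) = atan2(-0.140977, 0.888306) = -0.157391 rad = -9.0178°.
λ₂ = λ₁ + Δλ = -107.5171°.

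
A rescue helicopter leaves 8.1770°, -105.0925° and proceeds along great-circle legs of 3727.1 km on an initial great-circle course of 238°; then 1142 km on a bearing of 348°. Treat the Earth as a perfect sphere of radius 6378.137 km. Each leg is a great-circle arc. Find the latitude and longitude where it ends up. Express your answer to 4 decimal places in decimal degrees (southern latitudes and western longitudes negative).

latitude 0.2086°, longitude -135.5613°

Apply the spherical direct solution leg by leg, carrying full precision between legs.
Leg 1: from (8.1770°, -105.0925°), δ = 3727.1/6378.137 = 0.584356 rad, θ = 238° → φ = -9.8305°, λ = -133.4393°.
Leg 2: from (-9.8305°, -133.4393°), δ = 1142/6378.137 = 0.179049 rad, θ = 348° → φ = 0.2086°, λ = -135.5613°.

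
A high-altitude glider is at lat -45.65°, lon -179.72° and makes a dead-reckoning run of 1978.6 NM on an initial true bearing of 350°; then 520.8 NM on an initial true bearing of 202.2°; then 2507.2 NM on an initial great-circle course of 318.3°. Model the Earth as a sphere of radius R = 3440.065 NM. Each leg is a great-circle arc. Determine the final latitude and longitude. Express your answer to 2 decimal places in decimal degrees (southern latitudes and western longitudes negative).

latitude 11.32°, longitude 144.35°

Apply the spherical direct solution leg by leg, carrying full precision between legs.
Leg 1: from (-45.65°, -179.72°), δ = 1978.6/3440.065 = 0.575164 rad, θ = 350° → φ = -13.04°, λ = 174.72°.
Leg 2: from (-13.04°, 174.72°), δ = 520.8/3440.065 = 0.151392 rad, θ = 202.2° → φ = -21.04°, λ = 171.22°.
Leg 3: from (-21.04°, 171.22°), δ = 2507.2/3440.065 = 0.728823 rad, θ = 318.3° → φ = 11.32°, λ = 144.35°.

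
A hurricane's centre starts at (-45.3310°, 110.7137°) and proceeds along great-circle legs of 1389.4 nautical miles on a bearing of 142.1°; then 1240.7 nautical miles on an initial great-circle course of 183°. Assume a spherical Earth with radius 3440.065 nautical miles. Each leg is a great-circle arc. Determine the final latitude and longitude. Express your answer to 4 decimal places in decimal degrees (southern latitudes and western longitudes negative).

Apply the spherical direct solution leg by leg, carrying full precision between legs.
Leg 1: from (-45.3310°, 110.7137°), δ = 1389.4/3440.065 = 0.403888 rad, θ = 142.1° → φ = -60.6880°, λ = 140.2592°.
Leg 2: from (-60.6880°, 140.2592°), δ = 1240.7/3440.065 = 0.360662 rad, θ = 183° → φ = -81.2626°, λ = 133.2758°.

latitude -81.2626°, longitude 133.2758°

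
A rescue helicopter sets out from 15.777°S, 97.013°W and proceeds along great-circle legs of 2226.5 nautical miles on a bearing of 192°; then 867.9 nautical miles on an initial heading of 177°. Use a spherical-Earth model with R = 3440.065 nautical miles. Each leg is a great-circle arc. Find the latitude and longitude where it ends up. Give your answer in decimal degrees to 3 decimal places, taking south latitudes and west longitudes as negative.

Apply the spherical direct solution leg by leg, carrying full precision between legs.
Leg 1: from (-15.777°, -97.013°), δ = 2226.5/3440.065 = 0.647226 rad, θ = 192° → φ = -51.673°, λ = -108.676°.
Leg 2: from (-51.673°, -108.676°), δ = 867.9/3440.065 = 0.252292 rad, θ = 177° → φ = -66.098°, λ = -106.828°.

latitude -66.098°, longitude -106.828°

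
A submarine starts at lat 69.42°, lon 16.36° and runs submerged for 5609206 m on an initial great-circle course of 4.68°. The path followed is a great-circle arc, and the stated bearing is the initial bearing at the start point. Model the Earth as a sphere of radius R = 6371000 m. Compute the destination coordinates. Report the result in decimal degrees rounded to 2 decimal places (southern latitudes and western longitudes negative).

latitude 60.03°, longitude -170.87°

The arc subtends δ = 5609206/6371000 = 0.880428 rad at the centre.
With φ₁ = 69.42° = 1.211608 rad and θ = 4.68° = 0.081681 rad:
Applying the spherical law of cosines for sides, sin φ₂ = sin φ₁ cos δ + cos φ₁ sin δ cos θ = 0.866299, so φ₂ = 60.03°.
Then Δλ = atan2(0.022113, -0.174193) = 3.015323 rad, from sin θ sin δ cos φ₁ over cos δ − sin φ₁ sin φ₂.
λ₂ = 16.36° + 172.77° = 189.13°, normalized to (−180°, 180°] → -170.87°.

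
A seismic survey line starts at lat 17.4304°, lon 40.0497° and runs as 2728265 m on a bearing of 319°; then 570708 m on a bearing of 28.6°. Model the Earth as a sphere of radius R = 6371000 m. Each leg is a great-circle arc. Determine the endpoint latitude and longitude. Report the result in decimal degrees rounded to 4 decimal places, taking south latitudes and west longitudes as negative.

Apply the spherical direct solution leg by leg, carrying full precision between legs.
Leg 1: from (17.4304°, 40.0497°), δ = 2728265/6371000 = 0.428232 rad, θ = 319° → φ = 34.8556°, λ = 20.6595°.
Leg 2: from (34.8556°, 20.6595°), δ = 570708/6371000 = 0.089579 rad, θ = 28.6° → φ = 39.3215°, λ = 23.8328°.

latitude 39.3215°, longitude 23.8328°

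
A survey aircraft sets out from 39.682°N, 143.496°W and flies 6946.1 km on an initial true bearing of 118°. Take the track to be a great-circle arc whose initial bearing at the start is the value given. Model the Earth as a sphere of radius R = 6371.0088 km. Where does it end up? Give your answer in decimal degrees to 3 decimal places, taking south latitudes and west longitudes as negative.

latitude -1.446°, longitude -91.941°

The arc subtends δ = 6946.1/6371.0088 = 1.090267 rad at the centre.
Start latitude φ₁ = 0.692582 rad; initial bearing θ = 2.059489 rad.
Destination latitude: φ₂ = arcsin( sin φ₁ cos δ + cos φ₁ sin δ cos θ ) = arcsin(-0.025230) = -1.446°.
Then Δλ = atan2(0.602562, 0.478359) = 0.899801 rad, from sin θ sin δ cos φ₁ over cos δ − sin φ₁ sin φ₂.
Hence λ₂ = -143.496° + 51.555° = -91.941°.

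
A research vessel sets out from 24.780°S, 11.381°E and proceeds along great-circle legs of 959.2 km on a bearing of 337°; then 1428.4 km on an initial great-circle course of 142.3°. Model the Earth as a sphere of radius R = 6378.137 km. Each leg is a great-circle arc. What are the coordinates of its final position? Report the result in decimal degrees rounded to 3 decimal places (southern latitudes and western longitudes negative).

latitude -26.755°, longitude 16.623°

Apply the spherical direct solution leg by leg, carrying full precision between legs.
Leg 1: from (-24.780°, 11.381°), δ = 959.2/6378.137 = 0.150389 rad, θ = 337° → φ = -16.809°, λ = 7.875°.
Leg 2: from (-16.809°, 7.875°), δ = 1428.4/6378.137 = 0.223953 rad, θ = 142.3° → φ = -26.755°, λ = 16.623°.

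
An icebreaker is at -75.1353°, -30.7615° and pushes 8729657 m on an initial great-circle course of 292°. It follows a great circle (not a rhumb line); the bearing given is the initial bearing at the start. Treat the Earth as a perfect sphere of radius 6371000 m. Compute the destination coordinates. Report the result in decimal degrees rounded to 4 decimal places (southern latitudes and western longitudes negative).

Central angle δ = d/R = 1.370218 rad.
Start latitude φ₁ = -1.311358 rad; initial bearing θ = 5.096361 rad.
Applying the spherical law of cosines for sides, sin φ₂ = sin φ₁ cos δ + cos φ₁ sin δ cos θ = -0.098395, so φ₂ = -5.6467°.
Then Δλ = atan2(-0.233089, 0.104134) = -1.150641 rad, from sin θ sin δ cos φ₁ over cos δ − sin φ₁ sin φ₂.
Hence λ₂ = -30.7615° + -65.9269° = -96.6884°.

latitude -5.6467°, longitude -96.6884°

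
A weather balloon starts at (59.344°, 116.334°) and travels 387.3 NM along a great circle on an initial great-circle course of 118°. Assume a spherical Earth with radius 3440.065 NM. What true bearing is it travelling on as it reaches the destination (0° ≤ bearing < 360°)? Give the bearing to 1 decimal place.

final bearing 126.6°

The arc subtends δ = 387.3/3440.065 = 0.112585 rad at the centre.
With φ₁ = 59.344° = 1.035748 rad and θ = 118° = 2.059489 rad:
Destination latitude: φ₂ = arcsin( sin φ₁ cos δ + cos φ₁ sin δ cos θ ) = arcsin(0.827905) = 55.884°.
For the longitude increment, Δλ = atan2( sin θ sin δ cos φ₁, cos δ − sin φ₁ sin φ₂ ) = atan2(0.050579, 0.281469) = 10.187°.
λ₂ = 116.334° + 10.187° = 126.521°.
The forward bearing on arrival equals the back-azimuth from the destination plus 180°.
Back-azimuth from P₂ (55.9°, 126.5°) to P₁ (59.3°, 116.3°), with Δλ' = λ₁ − λ₂ = -10.2°: atan2( sin Δλ' cos φ₁ , cos φ₂ sin φ₁ − sin φ₂ cos φ₁ cos Δλ' ) = 306.6°.
Final bearing = (306.6° + 180°) mod 360° = 126.6°.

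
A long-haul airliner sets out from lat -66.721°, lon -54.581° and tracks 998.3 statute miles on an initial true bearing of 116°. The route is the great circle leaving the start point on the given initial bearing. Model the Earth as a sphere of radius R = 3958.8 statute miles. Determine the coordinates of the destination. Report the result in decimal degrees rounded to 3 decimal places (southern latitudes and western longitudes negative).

Central angle δ = d/R = 0.252172 rad.
With φ₁ = -66.721° = -1.164501 rad and θ = 116° = 2.024582 rad:
Applying the spherical law of cosines for sides, sin φ₂ = sin φ₁ cos δ + cos φ₁ sin δ cos θ = -0.932766, so φ₂ = -68.870°.
Then Δλ = atan2(0.088628, 0.111542) = 0.671421 rad, from sin θ sin δ cos φ₁ over cos δ − sin φ₁ sin φ₂.
λ₂ = λ₁ + Δλ = -16.111°.

latitude -68.870°, longitude -16.111°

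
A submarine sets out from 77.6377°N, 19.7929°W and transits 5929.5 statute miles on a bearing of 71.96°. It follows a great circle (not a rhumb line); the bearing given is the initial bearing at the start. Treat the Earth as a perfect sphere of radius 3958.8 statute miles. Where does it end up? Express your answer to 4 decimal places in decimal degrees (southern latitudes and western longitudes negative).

latitude 7.8952°, longitude 86.9944°

Central angle δ = d/R = 1.497802 rad.
Start latitude φ₁ = 1.355033 rad; initial bearing θ = 1.255939 rad.
sin φ₂ = sin φ₁ cos δ + cos φ₁ sin δ cos θ = (0.976813)(0.072929) + (0.214093)(0.997337)(0.309681) = 0.137362
φ₂ = asin(0.137362) = 0.137798 rad = 7.8952°.
Δλ = atan2( sin θ sin δ cos φ₁ , cos δ − sin φ₁ sin φ₂ ) = atan2(0.203026, -0.061248) = 1.863789 rad = 106.7873°.
Hence λ₂ = -19.7929° + 106.7873° = 86.9944°.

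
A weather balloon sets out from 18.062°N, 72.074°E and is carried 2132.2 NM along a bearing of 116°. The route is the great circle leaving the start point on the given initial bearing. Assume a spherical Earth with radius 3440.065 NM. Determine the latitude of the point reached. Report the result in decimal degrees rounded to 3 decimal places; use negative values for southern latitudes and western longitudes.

The arc subtends δ = 2132.2/3440.065 = 0.619814 rad at the centre.
Start latitude φ₁ = 0.315241 rad; initial bearing θ = 2.024582 rad.
sin φ₂ = sin φ₁ cos δ + cos φ₁ sin δ cos θ = (0.310046)(0.813987) + (0.950722)(0.580884)(-0.438371) = 0.010279
φ₂ = asin(0.010279) = 0.010279 rad = 0.589°.
Then Δλ = atan2(0.496367, 0.810800) = 0.549338 rad, from sin θ sin δ cos φ₁ over cos δ − sin φ₁ sin φ₂.
λ₂ = λ₁ + Δλ = 103.549°.

latitude 0.589°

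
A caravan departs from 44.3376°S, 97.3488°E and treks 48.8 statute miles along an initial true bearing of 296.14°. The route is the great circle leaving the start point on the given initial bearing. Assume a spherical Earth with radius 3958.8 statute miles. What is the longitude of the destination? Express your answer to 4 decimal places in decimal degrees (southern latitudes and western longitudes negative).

Angular distance δ = d/R = 48.8 / 3958.8 = 0.012327 rad.
Converting: φ₁ = -0.773837 rad, θ = 5.168618 rad.
Destination latitude: φ₂ = arcsin( sin φ₁ cos δ + cos φ₁ sin δ cos θ ) = arcsin(-0.694947) = -44.0230°.
Δλ = atan2( sin θ sin δ cos φ₁ , cos δ − sin φ₁ sin φ₂ ) = atan2(-0.007915, 0.514236) = -0.015390 rad = -0.8818°.
λ₂ = λ₁ + Δλ = 96.4670°.

longitude 96.4670°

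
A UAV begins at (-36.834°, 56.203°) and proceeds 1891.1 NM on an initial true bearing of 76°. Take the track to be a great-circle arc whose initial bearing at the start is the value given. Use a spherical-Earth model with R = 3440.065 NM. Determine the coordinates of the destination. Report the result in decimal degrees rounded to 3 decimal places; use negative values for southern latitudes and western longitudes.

latitude -24.205°, longitude 89.969°

δ = 1891.1/3440.065 = 0.549728 rad (31.4971°).
Converting: φ₁ = -0.642875 rad, θ = 1.326450 rad.
Destination latitude: φ₂ = arcsin( sin φ₁ cos δ + cos φ₁ sin δ cos θ ) = arcsin(-0.410010) = -24.205°.
Then Δλ = atan2(0.405739, 0.606866) = 0.589327 rad, from sin θ sin δ cos φ₁ over cos δ − sin φ₁ sin φ₂.
Hence λ₂ = 56.203° + 33.766° = 89.969°.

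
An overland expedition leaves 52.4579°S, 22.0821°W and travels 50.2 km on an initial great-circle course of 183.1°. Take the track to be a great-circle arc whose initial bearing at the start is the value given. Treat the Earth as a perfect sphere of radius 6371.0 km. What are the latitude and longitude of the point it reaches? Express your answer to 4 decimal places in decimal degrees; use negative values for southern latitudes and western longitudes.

The arc subtends δ = 50.2/6371 = 0.007879 rad at the centre.
Converting: φ₁ = -0.915563 rad, θ = 3.195698 rad.
Destination latitude: φ₂ = arcsin( sin φ₁ cos δ + cos φ₁ sin δ cos θ ) = arcsin(-0.797675) = -52.9087°.
For the longitude increment, Δλ = atan2( sin θ sin δ cos φ₁, cos δ − sin φ₁ sin φ₂ ) = atan2(-0.000260, 0.367487) = -0.0405°.
Hence λ₂ = -22.0821° + -0.0405° = -22.1226°.

latitude -52.9087°, longitude -22.1226°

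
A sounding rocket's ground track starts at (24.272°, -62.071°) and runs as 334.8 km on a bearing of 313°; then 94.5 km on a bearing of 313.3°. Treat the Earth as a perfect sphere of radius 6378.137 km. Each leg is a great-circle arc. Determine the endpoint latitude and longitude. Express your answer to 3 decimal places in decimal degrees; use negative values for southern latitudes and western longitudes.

latitude 26.884°, longitude -65.217°

Apply the spherical direct solution leg by leg, carrying full precision between legs.
Leg 1: from (24.272°, -62.071°), δ = 334.8/6378.137 = 0.052492 rad, θ = 313° → φ = 26.303°, λ = -64.524°.
Leg 2: from (26.303°, -64.524°), δ = 94.5/6378.137 = 0.014816 rad, θ = 313.3° → φ = 26.884°, λ = -65.217°.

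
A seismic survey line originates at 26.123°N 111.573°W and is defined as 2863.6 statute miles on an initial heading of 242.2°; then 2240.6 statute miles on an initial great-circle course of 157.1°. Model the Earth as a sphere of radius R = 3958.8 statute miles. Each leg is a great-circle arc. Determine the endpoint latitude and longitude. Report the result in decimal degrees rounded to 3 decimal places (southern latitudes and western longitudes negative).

Apply the spherical direct solution leg by leg, carrying full precision between legs.
Leg 1: from (26.123°, -111.573°), δ = 2863.6/3958.8 = 0.723351 rad, θ = 242.2° → φ = 3.031°, λ = -147.470°.
Leg 2: from (3.031°, -147.470°), δ = 2240.6/3958.8 = 0.565980 rad, θ = 157.1° → φ = -26.657°, λ = -133.967°.

latitude -26.657°, longitude -133.967°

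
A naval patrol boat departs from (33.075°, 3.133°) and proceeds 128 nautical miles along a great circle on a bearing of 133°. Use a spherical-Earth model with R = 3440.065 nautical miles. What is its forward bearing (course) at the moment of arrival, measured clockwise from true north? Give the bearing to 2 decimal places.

final bearing 133.98°

Central angle δ = d/R = 0.037209 rad.
Converting: φ₁ = 0.577268 rad, θ = 2.321288 rad.
Applying the spherical law of cosines for sides, sin φ₂ = sin φ₁ cos δ + cos φ₁ sin δ cos θ = 0.524099, so φ₂ = 31.608°.
Δλ = atan2( sin θ sin δ cos φ₁ , cos δ − sin φ₁ sin φ₂ ) = atan2(0.022798, 0.713288) = 0.031951 rad = 1.831°.
λ₂ = λ₁ + Δλ = 4.964°.
The forward bearing on arrival equals the back-azimuth from the destination plus 180°.
Back-azimuth from P₂ (31.61°, 4.96°) to P₁ (33.08°, 3.13°), with Δλ' = λ₁ − λ₂ = -1.83°: atan2( sin Δλ' cos φ₁ , cos φ₂ sin φ₁ − sin φ₂ cos φ₁ cos Δλ' ) = 313.98°.
Final bearing = (313.98° + 180°) mod 360° = 133.98°.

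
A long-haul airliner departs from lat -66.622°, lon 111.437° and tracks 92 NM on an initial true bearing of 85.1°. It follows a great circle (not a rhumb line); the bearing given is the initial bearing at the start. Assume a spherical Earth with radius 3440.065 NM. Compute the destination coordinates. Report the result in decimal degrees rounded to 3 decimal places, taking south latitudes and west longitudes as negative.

δ = 92/3440.065 = 0.026744 rad (1.5323°).
Start latitude φ₁ = -1.162773 rad; initial bearing θ = 1.485275 rad.
sin φ₂ = sin φ₁ cos δ + cos φ₁ sin δ cos θ = (-0.917907)(0.999642) + (0.396795)(0.026740)(0.085417) = -0.916672
φ₂ = asin(-0.916672) = -1.159673 rad = -66.444°.
Δλ = atan2( sin θ sin δ cos φ₁ , cos δ − sin φ₁ sin φ₂ ) = atan2(0.010572, 0.158222) = 0.066717 rad = 3.823°.
λ₂ = 111.437° + 3.823° = 115.260°.

latitude -66.444°, longitude 115.260°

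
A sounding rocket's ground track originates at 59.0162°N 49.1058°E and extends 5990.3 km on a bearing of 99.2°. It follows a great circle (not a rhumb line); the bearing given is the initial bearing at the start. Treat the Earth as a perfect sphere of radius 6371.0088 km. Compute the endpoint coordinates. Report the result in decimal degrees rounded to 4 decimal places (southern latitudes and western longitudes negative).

latitude 26.0392°, longitude 111.6525°

The arc subtends δ = 5990.3/6371.0088 = 0.940244 rad at the centre.
With φ₁ = 59.0162° = 1.030027 rad and θ = 99.2° = 1.731367 rad:
Applying the spherical law of cosines for sides, sin φ₂ = sin φ₁ cos δ + cos φ₁ sin δ cos θ = 0.438985, so φ₂ = 26.0392°.
Then Δλ = atan2(0.410453, 0.213243) = 1.091645 rad, from sin θ sin δ cos φ₁ over cos δ − sin φ₁ sin φ₂.
λ₂ = λ₁ + Δλ = 111.6525°.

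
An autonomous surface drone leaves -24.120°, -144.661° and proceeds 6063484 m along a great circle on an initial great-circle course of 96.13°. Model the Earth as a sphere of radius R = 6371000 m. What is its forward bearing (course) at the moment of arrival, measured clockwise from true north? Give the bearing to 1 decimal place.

final bearing 73.1°

δ = 6063484/6371000 = 0.951732 rad (54.5302°).
Start latitude φ₁ = -0.420973 rad; initial bearing θ = 1.677785 rad.
sin φ₂ = sin φ₁ cos δ + cos φ₁ sin δ cos θ = (-0.408649)(0.580273) + (0.912692)(0.814422)(-0.106785) = -0.316503
φ₂ = asin(-0.316503) = -0.322041 rad = -18.452°.
Then Δλ = atan2(0.739066, 0.450935) = 1.022953 rad, from sin θ sin δ cos φ₁ over cos δ − sin φ₁ sin φ₂.
λ₂ = λ₁ + Δλ = -86.050°.
The forward bearing on arrival equals the back-azimuth from the destination plus 180°.
Back-azimuth from P₂ (-18.5°, -86.1°) to P₁ (-24.1°, -144.7°), with Δλ' = λ₁ − λ₂ = -58.6°: atan2( sin Δλ' cos φ₁ , cos φ₂ sin φ₁ − sin φ₂ cos φ₁ cos Δλ' ) = 253.1°.
Final bearing = (253.1° + 180°) mod 360° = 73.1°.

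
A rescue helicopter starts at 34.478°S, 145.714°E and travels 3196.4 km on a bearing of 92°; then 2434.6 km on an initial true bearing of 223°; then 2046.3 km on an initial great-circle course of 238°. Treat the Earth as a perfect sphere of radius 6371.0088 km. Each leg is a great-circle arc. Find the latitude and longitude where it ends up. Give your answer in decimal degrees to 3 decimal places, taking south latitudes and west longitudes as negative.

Apply the spherical direct solution leg by leg, carrying full precision between legs.
Leg 1: from (-34.478°, 145.714°), δ = 3196.4/6371.0088 = 0.501710 rad, θ = 92° → φ = -30.675°, λ = 179.689°.
Leg 2: from (-30.675°, 179.689°), δ = 2434.6/6371.0088 = 0.382137 rad, θ = 223° → φ = -45.067°, λ = 158.583°.
Leg 3: from (-45.067°, 158.583°), δ = 2046.3/6371.0088 = 0.321189 rad, θ = 238° → φ = -52.174°, λ = 132.699°.

latitude -52.174°, longitude 132.699°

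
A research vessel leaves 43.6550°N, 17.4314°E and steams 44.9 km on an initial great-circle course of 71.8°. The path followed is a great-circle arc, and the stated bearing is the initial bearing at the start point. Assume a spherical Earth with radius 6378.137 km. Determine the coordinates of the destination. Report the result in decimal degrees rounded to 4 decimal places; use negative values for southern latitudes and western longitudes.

latitude 43.7798°, longitude 17.9621°

δ = 44.9/6378.137 = 0.007040 rad (0.4033°).
Converting: φ₁ = 0.761923 rad, θ = 1.253146 rad.
sin φ₂ = sin φ₁ cos δ + cos φ₁ sin δ cos θ = (0.690314)(0.999975) + (0.723510)(0.007040)(0.312335) = 0.691888
φ₂ = asin(0.691888) = 0.764101 rad = 43.7798°.
Δλ = atan2( sin θ sin δ cos φ₁ , cos δ − sin φ₁ sin φ₂ ) = atan2(0.004838, 0.522355) = 0.009262 rad = 0.5307°.
λ₂ = 17.4314° + 0.5307° = 17.9621°.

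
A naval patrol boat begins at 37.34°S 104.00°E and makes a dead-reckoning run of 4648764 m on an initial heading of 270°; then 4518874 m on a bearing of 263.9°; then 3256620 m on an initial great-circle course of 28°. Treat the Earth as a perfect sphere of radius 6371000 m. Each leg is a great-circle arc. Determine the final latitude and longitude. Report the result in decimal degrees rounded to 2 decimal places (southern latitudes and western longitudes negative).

Apply the spherical direct solution leg by leg, carrying full precision between legs.
Leg 1: from (-37.34°, 104.00°), δ = 4648764/6371000 = 0.729676 rad, θ = 270° → φ = -26.88°, λ = 55.64°.
Leg 2: from (-26.88°, 55.64°), δ = 4518874/6371000 = 0.709288 rad, θ = 263.9° → φ = -23.88°, λ = 10.55°.
Leg 3: from (-23.88°, 10.55°), δ = 3256620/6371000 = 0.511163 rad, θ = 28° → φ = 2.40°, λ = 23.83°.

latitude 2.40°, longitude 23.83°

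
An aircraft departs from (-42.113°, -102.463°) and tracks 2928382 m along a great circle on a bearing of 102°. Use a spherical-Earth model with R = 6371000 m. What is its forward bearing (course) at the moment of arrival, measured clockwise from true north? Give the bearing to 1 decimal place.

final bearing 77.6°

δ = 2928382/6371000 = 0.459642 rad (26.3356°).
Start latitude φ₁ = -0.735011 rad; initial bearing θ = 1.780236 rad.
Applying the spherical law of cosines for sides, sin φ₂ = sin φ₁ cos δ + cos φ₁ sin δ cos θ = -0.669417, so φ₂ = -42.022°.
For the longitude increment, Δλ = atan2( sin θ sin δ cos φ₁, cos δ − sin φ₁ sin φ₂ ) = atan2(0.321902, 0.447303) = 35.741°.
λ₂ = λ₁ + Δλ = -66.722°.
The forward bearing on arrival equals the back-azimuth from the destination plus 180°.
Back-azimuth from P₂ (-42.0°, -66.7°) to P₁ (-42.1°, -102.5°), with Δλ' = λ₁ − λ₂ = -35.7°: atan2( sin Δλ' cos φ₁ , cos φ₂ sin φ₁ − sin φ₂ cos φ₁ cos Δλ' ) = 257.6°.
Final bearing = (257.6° + 180°) mod 360° = 77.6°.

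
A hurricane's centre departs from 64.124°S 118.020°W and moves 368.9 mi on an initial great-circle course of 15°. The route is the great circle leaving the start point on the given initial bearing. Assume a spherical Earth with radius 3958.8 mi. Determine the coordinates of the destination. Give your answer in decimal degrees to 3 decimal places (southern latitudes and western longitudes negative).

latitude -58.938°, longitude -115.345°

Angular distance δ = d/R = 368.9 / 3958.8 = 0.093185 rad.
Start latitude φ₁ = -1.119175 rad; initial bearing θ = 0.261799 rad.
Destination latitude: φ₂ = arcsin( sin φ₁ cos δ + cos φ₁ sin δ cos θ ) = arcsin(-0.856611) = -58.938°.
For the longitude increment, Δλ = atan2( sin θ sin δ cos φ₁, cos δ − sin φ₁ sin φ₂ ) = atan2(0.010510, 0.224933) = 2.675°.
λ₂ = λ₁ + Δλ = -115.345°.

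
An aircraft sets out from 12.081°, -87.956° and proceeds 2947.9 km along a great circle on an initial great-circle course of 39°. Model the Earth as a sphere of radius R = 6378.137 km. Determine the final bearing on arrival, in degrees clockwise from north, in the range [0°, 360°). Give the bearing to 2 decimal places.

final bearing 46.36°

Angular distance δ = d/R = 2947.9 / 6378.137 = 0.462188 rad.
Converting: φ₁ = 0.210853 rad, θ = 0.680678 rad.
Destination latitude: φ₂ = arcsin( sin φ₁ cos δ + cos φ₁ sin δ cos θ ) = arcsin(0.526196) = 31.749°.
Δλ = atan2( sin θ sin δ cos φ₁ , cos δ − sin φ₁ sin φ₂ ) = atan2(0.274404, 0.784949) = 0.336302 rad = 19.269°.
λ₂ = -87.956° + 19.269° = -68.687°.
The forward bearing on arrival equals the back-azimuth from the destination plus 180°.
Back-azimuth from P₂ (31.75°, -68.69°) to P₁ (12.08°, -87.96°), with Δλ' = λ₁ − λ₂ = -19.27°: atan2( sin Δλ' cos φ₁ , cos φ₂ sin φ₁ − sin φ₂ cos φ₁ cos Δλ' ) = 226.36°.
Final bearing = (226.36° + 180°) mod 360° = 46.36°.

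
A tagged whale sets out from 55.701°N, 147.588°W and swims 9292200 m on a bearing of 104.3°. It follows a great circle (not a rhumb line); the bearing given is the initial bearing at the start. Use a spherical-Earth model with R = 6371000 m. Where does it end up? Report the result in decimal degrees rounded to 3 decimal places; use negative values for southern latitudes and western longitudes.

latitude -2.622°, longitude -73.025°

δ = 9292200/6371000 = 1.458515 rad (83.5668°).
With φ₁ = 55.701° = 0.972166 rad and θ = 104.3° = 1.820378 rad:
Applying the spherical law of cosines for sides, sin φ₂ = sin φ₁ cos δ + cos φ₁ sin δ cos θ = -0.045749, so φ₂ = -2.622°.
Then Δλ = atan2(0.542613, 0.149839) = 1.301368 rad, from sin θ sin δ cos φ₁ over cos δ − sin φ₁ sin φ₂.
λ₂ = -147.588° + 74.563° = -73.025°.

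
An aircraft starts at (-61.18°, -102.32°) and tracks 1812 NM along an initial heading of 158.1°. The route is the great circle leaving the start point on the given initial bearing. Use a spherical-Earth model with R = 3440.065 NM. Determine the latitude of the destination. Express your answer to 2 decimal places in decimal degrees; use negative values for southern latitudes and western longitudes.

δ = 1812/3440.065 = 0.526734 rad (30.1796°).
With φ₁ = -61.18° = -1.067792 rad and θ = 158.1° = 2.759366 rad:
sin φ₂ = sin φ₁ cos δ + cos φ₁ sin δ cos θ = (-0.876138)(0.864453) + (0.482060)(0.502713)(-0.927836) = -0.982230
φ₂ = asin(-0.982230) = -1.381998 rad = -79.18°.
For the longitude increment, Δλ = atan2( sin θ sin δ cos φ₁, cos δ − sin φ₁ sin φ₂ ) = atan2(0.090389, 0.003884) = 87.54°.
Hence λ₂ = -102.32° + 87.54° = -14.78°.

latitude -79.18°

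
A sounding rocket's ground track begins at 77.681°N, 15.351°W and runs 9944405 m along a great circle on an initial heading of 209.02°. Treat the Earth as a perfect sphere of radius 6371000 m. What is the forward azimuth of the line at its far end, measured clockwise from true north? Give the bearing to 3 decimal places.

δ = 9944405/6371000 = 1.560886 rad (89.4322°).
Converting: φ₁ = 1.355789 rad, θ = 3.648087 rad.
Destination latitude: φ₂ = arcsin( sin φ₁ cos δ + cos φ₁ sin δ cos θ ) = arcsin(-0.176877) = -10.188°.
For the longitude increment, Δλ = atan2( sin θ sin δ cos φ₁, cos δ − sin φ₁ sin φ₂ ) = atan2(-0.103496, 0.182714) = -29.529°.
Hence λ₂ = -15.351° + -29.529° = -44.880°.
The forward bearing on arrival equals the back-azimuth from the destination plus 180°.
Back-azimuth from P₂ (-10.188°, -44.880°) to P₁ (77.681°, -15.351°), with Δλ' = λ₁ − λ₂ = 29.529°: atan2( sin Δλ' cos φ₁ , cos φ₂ sin φ₁ − sin φ₂ cos φ₁ cos Δλ' ) = 6.036°.
Final bearing = (6.036° + 180°) mod 360° = 186.036°.

final bearing 186.036°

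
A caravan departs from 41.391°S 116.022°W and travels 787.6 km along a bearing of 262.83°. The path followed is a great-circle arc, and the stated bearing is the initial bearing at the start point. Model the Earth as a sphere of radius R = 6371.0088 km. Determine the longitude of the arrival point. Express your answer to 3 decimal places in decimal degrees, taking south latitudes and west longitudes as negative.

Central angle δ = d/R = 0.123622 rad.
Converting: φ₁ = -0.722409 rad, θ = 4.587249 rad.
Applying the spherical law of cosines for sides, sin φ₂ = sin φ₁ cos δ + cos φ₁ sin δ cos θ = -0.667694, so φ₂ = -41.889°.
For the longitude increment, Δλ = atan2( sin θ sin δ cos φ₁, cos δ − sin φ₁ sin φ₂ ) = atan2(-0.091784, 0.550893) = -9.459°.
Hence λ₂ = -116.022° + -9.459° = -125.481°.

longitude -125.481°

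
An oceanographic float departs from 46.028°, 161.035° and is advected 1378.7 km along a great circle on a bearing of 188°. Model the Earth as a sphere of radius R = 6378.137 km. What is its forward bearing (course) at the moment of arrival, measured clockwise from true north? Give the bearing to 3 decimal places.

The arc subtends δ = 1378.7/6378.137 = 0.216160 rad at the centre.
Converting: φ₁ = 0.803340 rad, θ = 3.281219 rad.
Applying the spherical law of cosines for sides, sin φ₂ = sin φ₁ cos δ + cos φ₁ sin δ cos θ = 0.555465, so φ₂ = 33.743°.
For the longitude increment, Δλ = atan2( sin θ sin δ cos φ₁, cos δ − sin φ₁ sin φ₂ ) = atan2(-0.020725, 0.576972) = -2.057°.
λ₂ = 161.035° + -2.057° = 158.978°.
The forward bearing on arrival equals the back-azimuth from the destination plus 180°.
Back-azimuth from P₂ (33.743°, 158.978°) to P₁ (46.028°, 161.035°), with Δλ' = λ₁ − λ₂ = 2.057°: atan2( sin Δλ' cos φ₁ , cos φ₂ sin φ₁ − sin φ₂ cos φ₁ cos Δλ' ) = 6.673°.
Final bearing = (6.673° + 180°) mod 360° = 186.673°.

final bearing 186.673°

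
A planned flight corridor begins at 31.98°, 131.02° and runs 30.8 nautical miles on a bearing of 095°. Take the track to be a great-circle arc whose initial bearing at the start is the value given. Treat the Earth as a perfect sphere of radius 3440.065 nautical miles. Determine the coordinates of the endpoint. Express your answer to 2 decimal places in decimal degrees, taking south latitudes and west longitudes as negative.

Central angle δ = d/R = 0.008953 rad.
Converting: φ₁ = 0.558156 rad, θ = 1.658063 rad.
sin φ₂ = sin φ₁ cos δ + cos φ₁ sin δ cos θ = (0.529623)(0.999960) + (0.848233)(0.008953)(-0.087156) = 0.528940
φ₂ = asin(0.528940) = 0.557351 rad = 31.93°.
Δλ = atan2( sin θ sin δ cos φ₁ , cos δ − sin φ₁ sin φ₂ ) = atan2(0.007566, 0.719821) = 0.010510 rad = 0.60°.
λ₂ = 131.02° + 0.60° = 131.62°.

latitude 31.93°, longitude 131.62°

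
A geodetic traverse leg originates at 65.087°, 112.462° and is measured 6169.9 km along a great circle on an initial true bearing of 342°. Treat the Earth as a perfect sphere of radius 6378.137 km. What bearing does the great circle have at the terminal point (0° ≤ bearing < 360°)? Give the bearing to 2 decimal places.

final bearing 194.07°

Central angle δ = d/R = 0.967351 rad.
With φ₁ = 65.087° = 1.135982 rad and θ = 342° = 5.969026 rad:
Applying the spherical law of cosines for sides, sin φ₂ = sin φ₁ cos δ + cos φ₁ sin δ cos θ = 0.844546, so φ₂ = 57.623°.
For the longitude increment, Δλ = atan2( sin θ sin δ cos φ₁, cos δ − sin φ₁ sin φ₂ ) = atan2(-0.107181, -0.198477) = -151.630°.
Hence λ₂ = 112.462° + -151.630° = -39.168°.
The forward bearing on arrival equals the back-azimuth from the destination plus 180°.
Back-azimuth from P₂ (57.62°, -39.17°) to P₁ (65.09°, 112.46°), with Δλ' = λ₁ − λ₂ = 151.63°: atan2( sin Δλ' cos φ₁ , cos φ₂ sin φ₁ − sin φ₂ cos φ₁ cos Δλ' ) = 14.07°.
Final bearing = (14.07° + 180°) mod 360° = 194.07°.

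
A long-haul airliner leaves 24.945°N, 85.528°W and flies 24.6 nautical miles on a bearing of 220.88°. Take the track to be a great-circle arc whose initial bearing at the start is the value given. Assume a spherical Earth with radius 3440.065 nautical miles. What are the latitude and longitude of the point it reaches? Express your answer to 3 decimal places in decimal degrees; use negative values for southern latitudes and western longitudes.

Central angle δ = d/R = 0.007151 rad.
Start latitude φ₁ = 0.435372 rad; initial bearing θ = 3.855083 rad.
sin φ₂ = sin φ₁ cos δ + cos φ₁ sin δ cos θ = (0.421748)(0.999974) + (0.906713)(0.007151)(-0.756082) = 0.416835
φ₂ = asin(0.416835) = 0.429961 rad = 24.635°.
Then Δλ = atan2(-0.004244, 0.824175) = -0.005149 rad, from sin θ sin δ cos φ₁ over cos δ − sin φ₁ sin φ₂.
λ₂ = -85.528° + -0.295° = -85.823°.

latitude 24.635°, longitude -85.823°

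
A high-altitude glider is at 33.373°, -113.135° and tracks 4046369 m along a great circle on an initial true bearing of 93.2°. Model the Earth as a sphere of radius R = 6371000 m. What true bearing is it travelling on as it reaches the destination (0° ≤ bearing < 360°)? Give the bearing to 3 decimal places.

Central angle δ = d/R = 0.635123 rad.
With φ₁ = 33.373° = 0.582469 rad and θ = 93.2° = 1.626647 rad:
Applying the spherical law of cosines for sides, sin φ₂ = sin φ₁ cos δ + cos φ₁ sin δ cos θ = 0.415163, so φ₂ = 24.530°.
Δλ = atan2( sin θ sin δ cos φ₁ , cos δ − sin φ₁ sin φ₂ ) = atan2(0.494677, 0.576623) = 0.709055 rad = 40.626°.
Hence λ₂ = -113.135° + 40.626° = -72.509°.
The forward bearing on arrival equals the back-azimuth from the destination plus 180°.
Back-azimuth from P₂ (24.530°, -72.509°) to P₁ (33.373°, -113.135°), with Δλ' = λ₁ − λ₂ = -40.626°: atan2( sin Δλ' cos φ₁ , cos φ₂ sin φ₁ − sin φ₂ cos φ₁ cos Δλ' ) = 293.577°.
Final bearing = (293.577° + 180°) mod 360° = 113.577°.

final bearing 113.577°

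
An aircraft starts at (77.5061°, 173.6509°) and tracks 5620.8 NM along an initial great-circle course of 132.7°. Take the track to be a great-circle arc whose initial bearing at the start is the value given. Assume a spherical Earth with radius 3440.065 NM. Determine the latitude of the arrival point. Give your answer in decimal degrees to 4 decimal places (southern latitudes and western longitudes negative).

latitude -12.0057°

Angular distance δ = d/R = 5620.8 / 3440.065 = 1.633923 rad.
With φ₁ = 77.5061° = 1.352737 rad and θ = 132.7° = 2.316052 rad:
Destination latitude: φ₂ = arcsin( sin φ₁ cos δ + cos φ₁ sin δ cos θ ) = arcsin(-0.208008) = -12.0057°.
Then Δλ = atan2(0.158672, 0.139998) = 0.847839 rad, from sin θ sin δ cos φ₁ over cos δ − sin φ₁ sin φ₂.
λ₂ = 173.6509° + 48.5776° = 222.2285°, normalized to (−180°, 180°] → -137.7715°.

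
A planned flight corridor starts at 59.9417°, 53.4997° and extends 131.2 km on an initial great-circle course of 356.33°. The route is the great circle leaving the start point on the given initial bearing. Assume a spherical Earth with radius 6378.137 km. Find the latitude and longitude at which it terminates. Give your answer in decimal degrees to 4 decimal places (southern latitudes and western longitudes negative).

Angular distance δ = d/R = 131.2 / 6378.137 = 0.020570 rad.
Start latitude φ₁ = 1.046180 rad; initial bearing θ = 6.219132 rad.
Applying the spherical law of cosines for sides, sin φ₂ = sin φ₁ cos δ + cos φ₁ sin δ cos θ = 0.875614, so φ₂ = 61.1178°.
Then Δλ = atan2(-0.000659, 0.241930) = -0.002726 rad, from sin θ sin δ cos φ₁ over cos δ − sin φ₁ sin φ₂.
λ₂ = 53.4997° + -0.1562° = 53.3435°.

latitude 61.1178°, longitude 53.3435°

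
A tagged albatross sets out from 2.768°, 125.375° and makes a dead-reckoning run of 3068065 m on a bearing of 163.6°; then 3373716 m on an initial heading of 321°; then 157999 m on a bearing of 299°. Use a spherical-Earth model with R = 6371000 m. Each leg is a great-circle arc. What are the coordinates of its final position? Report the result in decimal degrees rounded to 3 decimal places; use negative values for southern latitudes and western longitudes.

latitude 1.464°, longitude 113.802°

Apply the spherical direct solution leg by leg, carrying full precision between legs.
Leg 1: from (2.768°, 125.375°), δ = 3068065/6371000 = 0.481567 rad, θ = 163.6° → φ = -23.641°, λ = 133.582°.
Leg 2: from (-23.641°, 133.582°), δ = 3373716/6371000 = 0.529543 rad, θ = 321° → φ = 0.776°, λ = 115.045°.
Leg 3: from (0.776°, 115.045°), δ = 157999/6371000 = 0.024800 rad, θ = 299° → φ = 1.464°, λ = 113.802°.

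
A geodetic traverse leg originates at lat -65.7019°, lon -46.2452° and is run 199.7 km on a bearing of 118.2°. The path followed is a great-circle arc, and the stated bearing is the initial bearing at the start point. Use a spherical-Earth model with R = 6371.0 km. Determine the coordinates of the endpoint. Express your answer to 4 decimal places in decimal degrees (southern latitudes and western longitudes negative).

δ = 199.7/6371 = 0.031345 rad (1.7959°).
Start latitude φ₁ = -1.146714 rad; initial bearing θ = 2.062979 rad.
Destination latitude: φ₂ = arcsin( sin φ₁ cos δ + cos φ₁ sin δ cos θ ) = arcsin(-0.917063) = -66.5004°.
Δλ = atan2( sin θ sin δ cos φ₁ , cos δ − sin φ₁ sin φ₂ ) = atan2(0.011365, 0.163682) = 0.069324 rad = 3.9719°.
λ₂ = λ₁ + Δλ = -42.2733°.

latitude -66.5004°, longitude -42.2733°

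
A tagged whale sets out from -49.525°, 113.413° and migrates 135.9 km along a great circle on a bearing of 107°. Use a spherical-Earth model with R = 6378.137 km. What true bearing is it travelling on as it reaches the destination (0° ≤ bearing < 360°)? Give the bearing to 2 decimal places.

final bearing 105.62°

δ = 135.9/6378.137 = 0.021307 rad (1.2208°).
With φ₁ = -49.525° = -0.864374 rad and θ = 107° = 1.867502 rad:
sin φ₂ = sin φ₁ cos δ + cos φ₁ sin δ cos θ = (-0.760689)(0.999773) + (0.649116)(0.021306)(-0.292372) = -0.764560
φ₂ = asin(-0.764560) = -0.870358 rad = -49.868°.
Δλ = atan2( sin θ sin δ cos φ₁ , cos δ − sin φ₁ sin φ₂ ) = atan2(0.013225, 0.418180) = 0.031616 rad = 1.811°.
λ₂ = 113.413° + 1.811° = 115.224°.
The forward bearing on arrival equals the back-azimuth from the destination plus 180°.
Back-azimuth from P₂ (-49.87°, 115.22°) to P₁ (-49.52°, 113.41°), with Δλ' = λ₁ − λ₂ = -1.81°: atan2( sin Δλ' cos φ₁ , cos φ₂ sin φ₁ − sin φ₂ cos φ₁ cos Δλ' ) = 285.62°.
Final bearing = (285.62° + 180°) mod 360° = 105.62°.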